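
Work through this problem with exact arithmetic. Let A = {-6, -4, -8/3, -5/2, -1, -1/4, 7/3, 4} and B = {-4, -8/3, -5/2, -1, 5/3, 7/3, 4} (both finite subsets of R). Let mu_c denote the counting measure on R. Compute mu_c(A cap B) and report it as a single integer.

Counting measure on a finite set equals cardinality. mu_c(A cap B) = |A cap B| (elements appearing in both).
Enumerating the elements of A that also lie in B gives 6 element(s).
So mu_c(A cap B) = 6.

6


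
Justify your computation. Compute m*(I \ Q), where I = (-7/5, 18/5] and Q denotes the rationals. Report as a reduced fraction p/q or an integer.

The interval I = (-7/5, 18/5] has m(I) = 18/5 - (-7/5) = 5 (endpoints are measure-zero, so open/closed/half-open agree). Write I = (I cap Q) u (I \ Q). The rationals in I are countable, so m*(I cap Q) = 0 (cover each rational by intervals whose total length is arbitrarily small). By countable subadditivity m*(I) <= m*(I cap Q) + m*(I \ Q), hence m*(I \ Q) >= m(I) = 5. The reverse inequality m*(I \ Q) <= m*(I) = 5 is trivial since (I \ Q) is a subset of I. Therefore m*(I \ Q) = 5.

5


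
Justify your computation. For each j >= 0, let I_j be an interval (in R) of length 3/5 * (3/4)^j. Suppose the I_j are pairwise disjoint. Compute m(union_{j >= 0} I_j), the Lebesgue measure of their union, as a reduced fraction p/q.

By countable additivity of the Lebesgue measure on pairwise disjoint measurable sets,
  m(union_{j >= 0} I_j) = sum_{j >= 0} m(I_j) = sum_{j >= 0} a * r^j,
  with a = 3/5 and r = 3/4.
Since 0 < r = 3/4 < 1, the geometric series converges:
  sum_{j >= 0} a * r^j = a / (1 - r).
  = 3/5 / (1 - 3/4)
  = 3/5 / (1/4)
  = 12/5.

12/5


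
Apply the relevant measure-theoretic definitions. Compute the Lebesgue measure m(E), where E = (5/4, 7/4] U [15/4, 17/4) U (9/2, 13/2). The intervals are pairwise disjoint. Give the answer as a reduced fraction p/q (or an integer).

For pairwise disjoint intervals, m(union_i I_i) = sum_i m(I_i),
and m is invariant under swapping open/closed endpoints (single points have measure 0).
So m(E) = sum_i (b_i - a_i).
  I_1 has length 7/4 - 5/4 = 1/2.
  I_2 has length 17/4 - 15/4 = 1/2.
  I_3 has length 13/2 - 9/2 = 2.
Summing:
  m(E) = 1/2 + 1/2 + 2 = 3.

3


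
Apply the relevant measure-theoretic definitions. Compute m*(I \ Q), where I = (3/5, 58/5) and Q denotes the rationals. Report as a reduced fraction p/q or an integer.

The interval I = (3/5, 58/5) has m(I) = 58/5 - 3/5 = 11 (endpoints are measure-zero, so open/closed/half-open agree). Write I = (I cap Q) u (I \ Q). The rationals in I are countable, so m*(I cap Q) = 0 (cover each rational by intervals whose total length is arbitrarily small). By countable subadditivity m*(I) <= m*(I cap Q) + m*(I \ Q), hence m*(I \ Q) >= m(I) = 11. The reverse inequality m*(I \ Q) <= m*(I) = 11 is trivial since (I \ Q) is a subset of I. Therefore m*(I \ Q) = 11.

11


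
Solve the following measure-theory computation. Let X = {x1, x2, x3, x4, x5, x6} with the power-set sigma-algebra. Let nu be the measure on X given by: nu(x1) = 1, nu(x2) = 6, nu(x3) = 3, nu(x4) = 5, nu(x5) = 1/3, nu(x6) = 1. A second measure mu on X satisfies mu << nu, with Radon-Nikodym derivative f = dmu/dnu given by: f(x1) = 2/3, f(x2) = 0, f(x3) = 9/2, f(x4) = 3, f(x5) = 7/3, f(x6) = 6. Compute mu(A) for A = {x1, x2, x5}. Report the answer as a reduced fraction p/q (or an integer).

By the defining property of the Radon-Nikodym derivative, for every measurable set A,
  mu(A) = integral_A f dnu.
Since nu is a discrete measure concentrated on the atoms of X, the integral over A reduces to the sum
  mu(A) = sum_{x in A} f(x) * nu({x}).
Computing each term:
  x1: f(x1) * nu(x1) = 2/3 * 1 = 2/3.
  x2: f(x2) * nu(x2) = 0 * 6 = 0.
  x5: f(x5) * nu(x5) = 7/3 * 1/3 = 7/9.
Summing: mu(A) = 2/3 + 0 + 7/9 = 13/9.

13/9


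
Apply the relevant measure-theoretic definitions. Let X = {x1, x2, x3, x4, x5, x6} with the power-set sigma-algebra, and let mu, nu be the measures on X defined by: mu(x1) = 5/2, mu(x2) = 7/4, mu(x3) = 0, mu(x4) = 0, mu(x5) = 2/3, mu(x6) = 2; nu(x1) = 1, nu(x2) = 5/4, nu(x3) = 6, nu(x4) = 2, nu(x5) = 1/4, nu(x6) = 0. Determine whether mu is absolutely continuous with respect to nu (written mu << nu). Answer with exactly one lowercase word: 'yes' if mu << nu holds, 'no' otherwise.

mu << nu means: every nu-null measurable set is also mu-null; equivalently, for every atom x, if nu({x}) = 0 then mu({x}) = 0.
Checking each atom:
  x1: nu = 1 > 0 -> no constraint.
  x2: nu = 5/4 > 0 -> no constraint.
  x3: nu = 6 > 0 -> no constraint.
  x4: nu = 2 > 0 -> no constraint.
  x5: nu = 1/4 > 0 -> no constraint.
  x6: nu = 0, mu = 2 > 0 -> violates mu << nu.
The atom(s) x6 violate the condition (nu = 0 but mu > 0). Therefore mu is NOT absolutely continuous w.r.t. nu.

no


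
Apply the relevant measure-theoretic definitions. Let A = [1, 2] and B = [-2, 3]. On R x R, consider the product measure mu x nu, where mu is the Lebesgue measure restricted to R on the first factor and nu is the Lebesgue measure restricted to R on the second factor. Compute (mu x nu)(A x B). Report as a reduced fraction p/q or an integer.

For a measurable rectangle A x B, the product measure satisfies
  (mu x nu)(A x B) = mu(A) * nu(B).
  mu(A) = 1.
  nu(B) = 5.
  (mu x nu)(A x B) = 1 * 5 = 5.

5


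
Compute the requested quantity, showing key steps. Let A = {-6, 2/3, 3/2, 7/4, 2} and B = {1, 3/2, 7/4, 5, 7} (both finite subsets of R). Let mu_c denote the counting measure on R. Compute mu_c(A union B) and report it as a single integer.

Counting measure on a finite set equals cardinality. By inclusion-exclusion, |A union B| = |A| + |B| - |A cap B|.
|A| = 5, |B| = 5, |A cap B| = 2.
So mu_c(A union B) = 5 + 5 - 2 = 8.

8


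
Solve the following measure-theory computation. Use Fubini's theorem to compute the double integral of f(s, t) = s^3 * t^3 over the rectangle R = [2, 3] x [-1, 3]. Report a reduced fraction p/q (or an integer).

f(s, t) is a tensor product of a function of s and a function of t, and both factors are bounded continuous (hence Lebesgue integrable) on the rectangle, so Fubini's theorem applies:
  integral_R f d(m x m) = (integral_a1^b1 s^3 ds) * (integral_a2^b2 t^3 dt).
Inner integral in s: integral_{2}^{3} s^3 ds = (3^4 - 2^4)/4
  = 65/4.
Inner integral in t: integral_{-1}^{3} t^3 dt = (3^4 - (-1)^4)/4
  = 20.
Product: (65/4) * (20) = 325.

325


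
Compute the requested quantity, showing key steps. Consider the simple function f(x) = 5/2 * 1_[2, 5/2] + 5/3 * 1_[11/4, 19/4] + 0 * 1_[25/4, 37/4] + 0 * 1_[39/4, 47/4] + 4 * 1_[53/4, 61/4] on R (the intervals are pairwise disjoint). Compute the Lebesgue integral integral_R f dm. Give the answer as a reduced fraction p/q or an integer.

For a simple function f = sum_i c_i * 1_{A_i} with disjoint A_i,
  integral f dm = sum_i c_i * m(A_i).
Lengths of the A_i:
  m(A_1) = 5/2 - 2 = 1/2.
  m(A_2) = 19/4 - 11/4 = 2.
  m(A_3) = 37/4 - 25/4 = 3.
  m(A_4) = 47/4 - 39/4 = 2.
  m(A_5) = 61/4 - 53/4 = 2.
Contributions c_i * m(A_i):
  (5/2) * (1/2) = 5/4.
  (5/3) * (2) = 10/3.
  (0) * (3) = 0.
  (0) * (2) = 0.
  (4) * (2) = 8.
Total: 5/4 + 10/3 + 0 + 0 + 8 = 151/12.

151/12


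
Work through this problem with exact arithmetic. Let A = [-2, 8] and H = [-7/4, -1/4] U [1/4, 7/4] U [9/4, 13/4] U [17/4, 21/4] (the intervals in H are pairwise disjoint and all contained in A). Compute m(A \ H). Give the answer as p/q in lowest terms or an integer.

The ambient interval has length m(A) = 8 - (-2) = 10.
Since the holes are disjoint and sit inside A, by finite additivity
  m(H) = sum_i (b_i - a_i), and m(A \ H) = m(A) - m(H).
Computing the hole measures:
  m(H_1) = -1/4 - (-7/4) = 3/2.
  m(H_2) = 7/4 - 1/4 = 3/2.
  m(H_3) = 13/4 - 9/4 = 1.
  m(H_4) = 21/4 - 17/4 = 1.
Summed: m(H) = 3/2 + 3/2 + 1 + 1 = 5.
So m(A \ H) = 10 - 5 = 5.

5


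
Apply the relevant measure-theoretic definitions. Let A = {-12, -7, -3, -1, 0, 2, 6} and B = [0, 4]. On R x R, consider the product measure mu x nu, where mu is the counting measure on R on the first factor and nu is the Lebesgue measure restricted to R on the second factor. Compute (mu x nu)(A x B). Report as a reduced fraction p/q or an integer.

For a measurable rectangle A x B, the product measure satisfies
  (mu x nu)(A x B) = mu(A) * nu(B).
  mu(A) = 7.
  nu(B) = 4.
  (mu x nu)(A x B) = 7 * 4 = 28.

28


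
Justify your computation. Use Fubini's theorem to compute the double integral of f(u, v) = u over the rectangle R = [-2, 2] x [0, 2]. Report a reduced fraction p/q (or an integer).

f(u, v) is a tensor product of a function of u and a function of v, and both factors are bounded continuous (hence Lebesgue integrable) on the rectangle, so Fubini's theorem applies:
  integral_R f d(m x m) = (integral_a1^b1 u du) * (integral_a2^b2 1 dv).
Inner integral in u: integral_{-2}^{2} u du = (2^2 - (-2)^2)/2
  = 0.
Inner integral in v: integral_{0}^{2} 1 dv = (2^1 - 0^1)/1
  = 2.
Product: (0) * (2) = 0.

0


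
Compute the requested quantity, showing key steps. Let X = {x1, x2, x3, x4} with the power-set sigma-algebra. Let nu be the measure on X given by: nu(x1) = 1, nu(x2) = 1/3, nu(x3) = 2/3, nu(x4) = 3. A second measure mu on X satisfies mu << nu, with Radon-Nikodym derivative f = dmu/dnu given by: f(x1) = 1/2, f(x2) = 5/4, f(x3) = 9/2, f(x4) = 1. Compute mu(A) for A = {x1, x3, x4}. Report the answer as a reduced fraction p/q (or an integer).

By the defining property of the Radon-Nikodym derivative, for every measurable set A,
  mu(A) = integral_A f dnu.
Since nu is a discrete measure concentrated on the atoms of X, the integral over A reduces to the sum
  mu(A) = sum_{x in A} f(x) * nu({x}).
Computing each term:
  x1: f(x1) * nu(x1) = 1/2 * 1 = 1/2.
  x3: f(x3) * nu(x3) = 9/2 * 2/3 = 3.
  x4: f(x4) * nu(x4) = 1 * 3 = 3.
Summing: mu(A) = 1/2 + 3 + 3 = 13/2.

13/2


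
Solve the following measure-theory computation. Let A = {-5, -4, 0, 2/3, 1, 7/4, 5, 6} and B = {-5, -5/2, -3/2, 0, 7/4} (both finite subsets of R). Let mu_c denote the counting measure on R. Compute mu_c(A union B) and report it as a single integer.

Counting measure on a finite set equals cardinality. By inclusion-exclusion, |A union B| = |A| + |B| - |A cap B|.
|A| = 8, |B| = 5, |A cap B| = 3.
So mu_c(A union B) = 8 + 5 - 3 = 10.

10


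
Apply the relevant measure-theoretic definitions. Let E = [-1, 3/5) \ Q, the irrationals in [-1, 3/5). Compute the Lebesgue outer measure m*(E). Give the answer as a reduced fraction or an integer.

The interval I = [-1, 3/5) has m(I) = 3/5 - (-1) = 8/5 (endpoints are measure-zero, so open/closed/half-open agree). Write I = (I cap Q) u (I \ Q). The rationals in I are countable, so m*(I cap Q) = 0 (cover each rational by intervals whose total length is arbitrarily small). By countable subadditivity m*(I) <= m*(I cap Q) + m*(I \ Q), hence m*(I \ Q) >= m(I) = 8/5. The reverse inequality m*(I \ Q) <= m*(I) = 8/5 is trivial since (I \ Q) is a subset of I. Therefore m*(I \ Q) = 8/5.

8/5


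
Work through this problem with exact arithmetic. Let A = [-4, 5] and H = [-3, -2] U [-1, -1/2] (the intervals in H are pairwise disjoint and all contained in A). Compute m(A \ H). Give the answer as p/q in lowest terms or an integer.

The ambient interval has length m(A) = 5 - (-4) = 9.
Since the holes are disjoint and sit inside A, by finite additivity
  m(H) = sum_i (b_i - a_i), and m(A \ H) = m(A) - m(H).
Computing the hole measures:
  m(H_1) = -2 - (-3) = 1.
  m(H_2) = -1/2 - (-1) = 1/2.
Summed: m(H) = 1 + 1/2 = 3/2.
So m(A \ H) = 9 - 3/2 = 15/2.

15/2


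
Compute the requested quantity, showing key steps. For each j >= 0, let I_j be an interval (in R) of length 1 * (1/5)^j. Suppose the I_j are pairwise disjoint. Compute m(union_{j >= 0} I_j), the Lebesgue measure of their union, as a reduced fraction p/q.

By countable additivity of the Lebesgue measure on pairwise disjoint measurable sets,
  m(union_{j >= 0} I_j) = sum_{j >= 0} m(I_j) = sum_{j >= 0} a * r^j,
  with a = 1 and r = 1/5.
Since 0 < r = 1/5 < 1, the geometric series converges:
  sum_{j >= 0} a * r^j = a / (1 - r).
  = 1 / (1 - 1/5)
  = 1 / (4/5)
  = 5/4.

5/4


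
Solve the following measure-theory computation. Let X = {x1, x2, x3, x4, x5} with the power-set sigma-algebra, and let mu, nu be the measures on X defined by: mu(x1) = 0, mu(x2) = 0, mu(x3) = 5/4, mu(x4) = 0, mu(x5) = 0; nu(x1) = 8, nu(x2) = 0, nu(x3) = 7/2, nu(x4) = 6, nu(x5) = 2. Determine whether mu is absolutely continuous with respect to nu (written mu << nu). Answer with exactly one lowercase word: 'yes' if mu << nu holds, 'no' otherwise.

mu << nu means: every nu-null measurable set is also mu-null; equivalently, for every atom x, if nu({x}) = 0 then mu({x}) = 0.
Checking each atom:
  x1: nu = 8 > 0 -> no constraint.
  x2: nu = 0, mu = 0 -> consistent with mu << nu.
  x3: nu = 7/2 > 0 -> no constraint.
  x4: nu = 6 > 0 -> no constraint.
  x5: nu = 2 > 0 -> no constraint.
No atom violates the condition. Therefore mu << nu.

yes


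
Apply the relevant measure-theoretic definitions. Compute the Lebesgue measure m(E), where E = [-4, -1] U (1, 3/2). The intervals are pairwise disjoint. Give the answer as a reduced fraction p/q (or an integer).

For pairwise disjoint intervals, m(union_i I_i) = sum_i m(I_i),
and m is invariant under swapping open/closed endpoints (single points have measure 0).
So m(E) = sum_i (b_i - a_i).
  I_1 has length -1 - (-4) = 3.
  I_2 has length 3/2 - 1 = 1/2.
Summing:
  m(E) = 3 + 1/2 = 7/2.

7/2


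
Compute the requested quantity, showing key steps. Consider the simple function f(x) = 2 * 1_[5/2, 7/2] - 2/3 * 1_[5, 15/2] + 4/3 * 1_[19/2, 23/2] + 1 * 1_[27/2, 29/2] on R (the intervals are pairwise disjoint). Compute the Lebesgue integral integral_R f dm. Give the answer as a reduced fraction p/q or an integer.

For a simple function f = sum_i c_i * 1_{A_i} with disjoint A_i,
  integral f dm = sum_i c_i * m(A_i).
Lengths of the A_i:
  m(A_1) = 7/2 - 5/2 = 1.
  m(A_2) = 15/2 - 5 = 5/2.
  m(A_3) = 23/2 - 19/2 = 2.
  m(A_4) = 29/2 - 27/2 = 1.
Contributions c_i * m(A_i):
  (2) * (1) = 2.
  (-2/3) * (5/2) = -5/3.
  (4/3) * (2) = 8/3.
  (1) * (1) = 1.
Total: 2 - 5/3 + 8/3 + 1 = 4.

4


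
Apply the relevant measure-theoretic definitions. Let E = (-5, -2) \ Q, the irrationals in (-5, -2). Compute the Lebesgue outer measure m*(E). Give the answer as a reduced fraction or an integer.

The interval I = (-5, -2) has m(I) = -2 - (-5) = 3 (endpoints are measure-zero, so open/closed/half-open agree). Write I = (I cap Q) u (I \ Q). The rationals in I are countable, so m*(I cap Q) = 0 (cover each rational by intervals whose total length is arbitrarily small). By countable subadditivity m*(I) <= m*(I cap Q) + m*(I \ Q), hence m*(I \ Q) >= m(I) = 3. The reverse inequality m*(I \ Q) <= m*(I) = 3 is trivial since (I \ Q) is a subset of I. Therefore m*(I \ Q) = 3.

3


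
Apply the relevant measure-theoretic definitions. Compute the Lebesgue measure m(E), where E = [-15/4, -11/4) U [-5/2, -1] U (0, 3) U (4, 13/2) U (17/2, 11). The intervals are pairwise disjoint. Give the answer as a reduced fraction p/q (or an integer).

For pairwise disjoint intervals, m(union_i I_i) = sum_i m(I_i),
and m is invariant under swapping open/closed endpoints (single points have measure 0).
So m(E) = sum_i (b_i - a_i).
  I_1 has length -11/4 - (-15/4) = 1.
  I_2 has length -1 - (-5/2) = 3/2.
  I_3 has length 3 - 0 = 3.
  I_4 has length 13/2 - 4 = 5/2.
  I_5 has length 11 - 17/2 = 5/2.
Summing:
  m(E) = 1 + 3/2 + 3 + 5/2 + 5/2 = 21/2.

21/2


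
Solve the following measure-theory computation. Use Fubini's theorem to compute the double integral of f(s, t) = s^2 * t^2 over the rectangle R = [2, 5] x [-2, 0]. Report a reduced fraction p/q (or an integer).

f(s, t) is a tensor product of a function of s and a function of t, and both factors are bounded continuous (hence Lebesgue integrable) on the rectangle, so Fubini's theorem applies:
  integral_R f d(m x m) = (integral_a1^b1 s^2 ds) * (integral_a2^b2 t^2 dt).
Inner integral in s: integral_{2}^{5} s^2 ds = (5^3 - 2^3)/3
  = 39.
Inner integral in t: integral_{-2}^{0} t^2 dt = (0^3 - (-2)^3)/3
  = 8/3.
Product: (39) * (8/3) = 104.

104


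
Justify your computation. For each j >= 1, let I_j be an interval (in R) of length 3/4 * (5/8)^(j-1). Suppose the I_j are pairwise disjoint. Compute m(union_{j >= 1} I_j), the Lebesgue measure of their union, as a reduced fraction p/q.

By countable additivity of the Lebesgue measure on pairwise disjoint measurable sets,
  m(union_{j >= 1} I_j) = sum_{j >= 1} m(I_j) = sum_{j >= 1} a * r^(j-1),
  with a = 3/4 and r = 5/8.
Since 0 < r = 5/8 < 1, the geometric series converges:
  sum_{j >= 1} a * r^(j-1) = a / (1 - r).
  = 3/4 / (1 - 5/8)
  = 3/4 / (3/8)
  = 2.

2


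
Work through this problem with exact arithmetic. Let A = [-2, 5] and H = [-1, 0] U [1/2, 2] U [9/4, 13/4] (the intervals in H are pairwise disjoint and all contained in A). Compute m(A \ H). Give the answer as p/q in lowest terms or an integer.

The ambient interval has length m(A) = 5 - (-2) = 7.
Since the holes are disjoint and sit inside A, by finite additivity
  m(H) = sum_i (b_i - a_i), and m(A \ H) = m(A) - m(H).
Computing the hole measures:
  m(H_1) = 0 - (-1) = 1.
  m(H_2) = 2 - 1/2 = 3/2.
  m(H_3) = 13/4 - 9/4 = 1.
Summed: m(H) = 1 + 3/2 + 1 = 7/2.
So m(A \ H) = 7 - 7/2 = 7/2.

7/2


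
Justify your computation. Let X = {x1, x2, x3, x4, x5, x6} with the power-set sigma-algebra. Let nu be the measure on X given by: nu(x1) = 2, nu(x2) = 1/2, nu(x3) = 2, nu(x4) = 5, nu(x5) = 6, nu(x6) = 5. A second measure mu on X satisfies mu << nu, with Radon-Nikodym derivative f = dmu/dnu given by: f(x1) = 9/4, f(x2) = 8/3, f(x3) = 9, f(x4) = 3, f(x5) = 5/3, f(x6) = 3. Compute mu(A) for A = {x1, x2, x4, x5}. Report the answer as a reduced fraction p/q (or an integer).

By the defining property of the Radon-Nikodym derivative, for every measurable set A,
  mu(A) = integral_A f dnu.
Since nu is a discrete measure concentrated on the atoms of X, the integral over A reduces to the sum
  mu(A) = sum_{x in A} f(x) * nu({x}).
Computing each term:
  x1: f(x1) * nu(x1) = 9/4 * 2 = 9/2.
  x2: f(x2) * nu(x2) = 8/3 * 1/2 = 4/3.
  x4: f(x4) * nu(x4) = 3 * 5 = 15.
  x5: f(x5) * nu(x5) = 5/3 * 6 = 10.
Summing: mu(A) = 9/2 + 4/3 + 15 + 10 = 185/6.

185/6


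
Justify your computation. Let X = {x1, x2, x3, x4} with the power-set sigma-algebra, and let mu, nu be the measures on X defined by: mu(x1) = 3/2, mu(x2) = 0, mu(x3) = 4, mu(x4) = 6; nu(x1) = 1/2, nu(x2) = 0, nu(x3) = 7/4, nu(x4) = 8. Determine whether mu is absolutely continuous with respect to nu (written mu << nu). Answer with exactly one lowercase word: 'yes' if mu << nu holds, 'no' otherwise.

mu << nu means: every nu-null measurable set is also mu-null; equivalently, for every atom x, if nu({x}) = 0 then mu({x}) = 0.
Checking each atom:
  x1: nu = 1/2 > 0 -> no constraint.
  x2: nu = 0, mu = 0 -> consistent with mu << nu.
  x3: nu = 7/4 > 0 -> no constraint.
  x4: nu = 8 > 0 -> no constraint.
No atom violates the condition. Therefore mu << nu.

yes


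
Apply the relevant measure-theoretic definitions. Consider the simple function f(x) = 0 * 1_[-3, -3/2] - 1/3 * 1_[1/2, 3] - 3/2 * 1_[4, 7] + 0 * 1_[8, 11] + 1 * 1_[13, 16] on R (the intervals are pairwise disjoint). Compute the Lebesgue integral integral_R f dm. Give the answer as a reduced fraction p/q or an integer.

For a simple function f = sum_i c_i * 1_{A_i} with disjoint A_i,
  integral f dm = sum_i c_i * m(A_i).
Lengths of the A_i:
  m(A_1) = -3/2 - (-3) = 3/2.
  m(A_2) = 3 - 1/2 = 5/2.
  m(A_3) = 7 - 4 = 3.
  m(A_4) = 11 - 8 = 3.
  m(A_5) = 16 - 13 = 3.
Contributions c_i * m(A_i):
  (0) * (3/2) = 0.
  (-1/3) * (5/2) = -5/6.
  (-3/2) * (3) = -9/2.
  (0) * (3) = 0.
  (1) * (3) = 3.
Total: 0 - 5/6 - 9/2 + 0 + 3 = -7/3.

-7/3


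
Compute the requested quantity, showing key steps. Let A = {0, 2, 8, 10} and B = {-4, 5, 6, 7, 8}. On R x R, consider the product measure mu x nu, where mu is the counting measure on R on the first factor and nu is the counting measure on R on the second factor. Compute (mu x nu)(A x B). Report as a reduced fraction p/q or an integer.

For a measurable rectangle A x B, the product measure satisfies
  (mu x nu)(A x B) = mu(A) * nu(B).
  mu(A) = 4.
  nu(B) = 5.
  (mu x nu)(A x B) = 4 * 5 = 20.

20


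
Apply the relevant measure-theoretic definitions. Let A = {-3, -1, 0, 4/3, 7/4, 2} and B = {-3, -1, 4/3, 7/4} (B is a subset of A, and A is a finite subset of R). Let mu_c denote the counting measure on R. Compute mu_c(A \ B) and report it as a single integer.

Counting measure assigns mu_c(E) = |E| (number of elements) when E is finite. For B subset A, A \ B is the set of elements of A not in B, so |A \ B| = |A| - |B|.
|A| = 6, |B| = 4, so mu_c(A \ B) = 6 - 4 = 2.

2


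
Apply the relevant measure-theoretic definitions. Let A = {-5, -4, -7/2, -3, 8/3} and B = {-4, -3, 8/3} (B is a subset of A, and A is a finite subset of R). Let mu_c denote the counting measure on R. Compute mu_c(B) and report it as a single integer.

Counting measure assigns mu_c(E) = |E| (number of elements) when E is finite.
B has 3 element(s), so mu_c(B) = 3.

3


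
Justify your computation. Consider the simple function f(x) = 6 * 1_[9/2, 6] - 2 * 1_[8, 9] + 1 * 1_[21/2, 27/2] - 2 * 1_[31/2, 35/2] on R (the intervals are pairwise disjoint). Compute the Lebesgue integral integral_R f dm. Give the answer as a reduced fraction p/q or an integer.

For a simple function f = sum_i c_i * 1_{A_i} with disjoint A_i,
  integral f dm = sum_i c_i * m(A_i).
Lengths of the A_i:
  m(A_1) = 6 - 9/2 = 3/2.
  m(A_2) = 9 - 8 = 1.
  m(A_3) = 27/2 - 21/2 = 3.
  m(A_4) = 35/2 - 31/2 = 2.
Contributions c_i * m(A_i):
  (6) * (3/2) = 9.
  (-2) * (1) = -2.
  (1) * (3) = 3.
  (-2) * (2) = -4.
Total: 9 - 2 + 3 - 4 = 6.

6


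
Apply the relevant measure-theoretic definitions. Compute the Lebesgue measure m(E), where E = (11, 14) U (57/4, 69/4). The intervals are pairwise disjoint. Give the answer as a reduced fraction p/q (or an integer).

For pairwise disjoint intervals, m(union_i I_i) = sum_i m(I_i),
and m is invariant under swapping open/closed endpoints (single points have measure 0).
So m(E) = sum_i (b_i - a_i).
  I_1 has length 14 - 11 = 3.
  I_2 has length 69/4 - 57/4 = 3.
Summing:
  m(E) = 3 + 3 = 6.

6


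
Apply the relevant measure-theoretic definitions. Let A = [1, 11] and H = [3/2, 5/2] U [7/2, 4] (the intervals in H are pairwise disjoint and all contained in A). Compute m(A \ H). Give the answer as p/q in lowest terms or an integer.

The ambient interval has length m(A) = 11 - 1 = 10.
Since the holes are disjoint and sit inside A, by finite additivity
  m(H) = sum_i (b_i - a_i), and m(A \ H) = m(A) - m(H).
Computing the hole measures:
  m(H_1) = 5/2 - 3/2 = 1.
  m(H_2) = 4 - 7/2 = 1/2.
Summed: m(H) = 1 + 1/2 = 3/2.
So m(A \ H) = 10 - 3/2 = 17/2.

17/2


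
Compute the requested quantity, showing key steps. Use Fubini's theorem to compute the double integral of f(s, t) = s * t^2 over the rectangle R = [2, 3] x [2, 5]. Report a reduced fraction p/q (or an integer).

f(s, t) is a tensor product of a function of s and a function of t, and both factors are bounded continuous (hence Lebesgue integrable) on the rectangle, so Fubini's theorem applies:
  integral_R f d(m x m) = (integral_a1^b1 s ds) * (integral_a2^b2 t^2 dt).
Inner integral in s: integral_{2}^{3} s ds = (3^2 - 2^2)/2
  = 5/2.
Inner integral in t: integral_{2}^{5} t^2 dt = (5^3 - 2^3)/3
  = 39.
Product: (5/2) * (39) = 195/2.

195/2


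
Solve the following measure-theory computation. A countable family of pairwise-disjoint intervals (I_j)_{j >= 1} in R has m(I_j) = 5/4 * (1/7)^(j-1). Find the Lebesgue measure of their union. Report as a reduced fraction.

By countable additivity of the Lebesgue measure on pairwise disjoint measurable sets,
  m(union_{j >= 1} I_j) = sum_{j >= 1} m(I_j) = sum_{j >= 1} a * r^(j-1),
  with a = 5/4 and r = 1/7.
Since 0 < r = 1/7 < 1, the geometric series converges:
  sum_{j >= 1} a * r^(j-1) = a / (1 - r).
  = 5/4 / (1 - 1/7)
  = 5/4 / (6/7)
  = 35/24.

35/24


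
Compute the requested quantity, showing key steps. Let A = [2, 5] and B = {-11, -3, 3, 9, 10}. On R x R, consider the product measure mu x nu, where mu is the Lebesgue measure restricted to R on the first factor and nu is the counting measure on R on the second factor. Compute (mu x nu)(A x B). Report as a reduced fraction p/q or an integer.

For a measurable rectangle A x B, the product measure satisfies
  (mu x nu)(A x B) = mu(A) * nu(B).
  mu(A) = 3.
  nu(B) = 5.
  (mu x nu)(A x B) = 3 * 5 = 15.

15


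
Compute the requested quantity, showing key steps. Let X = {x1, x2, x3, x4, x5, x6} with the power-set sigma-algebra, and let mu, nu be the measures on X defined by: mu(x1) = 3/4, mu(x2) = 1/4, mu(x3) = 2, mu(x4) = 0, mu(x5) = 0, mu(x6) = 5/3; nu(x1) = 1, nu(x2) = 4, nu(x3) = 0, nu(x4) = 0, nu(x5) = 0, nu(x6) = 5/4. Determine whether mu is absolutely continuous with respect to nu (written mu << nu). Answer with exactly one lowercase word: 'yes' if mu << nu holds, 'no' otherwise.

mu << nu means: every nu-null measurable set is also mu-null; equivalently, for every atom x, if nu({x}) = 0 then mu({x}) = 0.
Checking each atom:
  x1: nu = 1 > 0 -> no constraint.
  x2: nu = 4 > 0 -> no constraint.
  x3: nu = 0, mu = 2 > 0 -> violates mu << nu.
  x4: nu = 0, mu = 0 -> consistent with mu << nu.
  x5: nu = 0, mu = 0 -> consistent with mu << nu.
  x6: nu = 5/4 > 0 -> no constraint.
The atom(s) x3 violate the condition (nu = 0 but mu > 0). Therefore mu is NOT absolutely continuous w.r.t. nu.

no


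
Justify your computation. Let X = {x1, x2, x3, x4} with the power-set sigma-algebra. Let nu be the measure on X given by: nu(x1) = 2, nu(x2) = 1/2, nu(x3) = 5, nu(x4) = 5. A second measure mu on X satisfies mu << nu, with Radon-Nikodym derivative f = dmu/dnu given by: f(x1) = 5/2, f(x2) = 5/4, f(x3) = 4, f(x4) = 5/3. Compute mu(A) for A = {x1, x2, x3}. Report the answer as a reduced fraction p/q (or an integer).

By the defining property of the Radon-Nikodym derivative, for every measurable set A,
  mu(A) = integral_A f dnu.
Since nu is a discrete measure concentrated on the atoms of X, the integral over A reduces to the sum
  mu(A) = sum_{x in A} f(x) * nu({x}).
Computing each term:
  x1: f(x1) * nu(x1) = 5/2 * 2 = 5.
  x2: f(x2) * nu(x2) = 5/4 * 1/2 = 5/8.
  x3: f(x3) * nu(x3) = 4 * 5 = 20.
Summing: mu(A) = 5 + 5/8 + 20 = 205/8.

205/8


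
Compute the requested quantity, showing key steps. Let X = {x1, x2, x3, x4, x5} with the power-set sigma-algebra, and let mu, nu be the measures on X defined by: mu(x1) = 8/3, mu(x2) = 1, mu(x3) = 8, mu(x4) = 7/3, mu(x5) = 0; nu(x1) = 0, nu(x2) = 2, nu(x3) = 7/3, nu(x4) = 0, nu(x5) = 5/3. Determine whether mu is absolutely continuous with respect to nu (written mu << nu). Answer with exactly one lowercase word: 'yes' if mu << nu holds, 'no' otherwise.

mu << nu means: every nu-null measurable set is also mu-null; equivalently, for every atom x, if nu({x}) = 0 then mu({x}) = 0.
Checking each atom:
  x1: nu = 0, mu = 8/3 > 0 -> violates mu << nu.
  x2: nu = 2 > 0 -> no constraint.
  x3: nu = 7/3 > 0 -> no constraint.
  x4: nu = 0, mu = 7/3 > 0 -> violates mu << nu.
  x5: nu = 5/3 > 0 -> no constraint.
The atom(s) x1, x4 violate the condition (nu = 0 but mu > 0). Therefore mu is NOT absolutely continuous w.r.t. nu.

no


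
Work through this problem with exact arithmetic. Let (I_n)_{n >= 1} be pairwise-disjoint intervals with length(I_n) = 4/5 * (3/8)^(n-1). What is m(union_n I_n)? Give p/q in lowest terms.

By countable additivity of the Lebesgue measure on pairwise disjoint measurable sets,
  m(union_{n >= 1} I_n) = sum_{n >= 1} m(I_n) = sum_{n >= 1} a * r^(n-1),
  with a = 4/5 and r = 3/8.
Since 0 < r = 3/8 < 1, the geometric series converges:
  sum_{n >= 1} a * r^(n-1) = a / (1 - r).
  = 4/5 / (1 - 3/8)
  = 4/5 / (5/8)
  = 32/25.

32/25


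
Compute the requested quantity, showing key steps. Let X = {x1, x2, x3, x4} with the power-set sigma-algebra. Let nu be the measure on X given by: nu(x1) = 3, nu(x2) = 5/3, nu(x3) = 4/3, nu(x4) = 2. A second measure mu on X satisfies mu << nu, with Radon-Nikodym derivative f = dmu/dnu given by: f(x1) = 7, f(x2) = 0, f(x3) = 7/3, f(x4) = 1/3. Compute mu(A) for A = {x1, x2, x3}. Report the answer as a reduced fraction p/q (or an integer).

By the defining property of the Radon-Nikodym derivative, for every measurable set A,
  mu(A) = integral_A f dnu.
Since nu is a discrete measure concentrated on the atoms of X, the integral over A reduces to the sum
  mu(A) = sum_{x in A} f(x) * nu({x}).
Computing each term:
  x1: f(x1) * nu(x1) = 7 * 3 = 21.
  x2: f(x2) * nu(x2) = 0 * 5/3 = 0.
  x3: f(x3) * nu(x3) = 7/3 * 4/3 = 28/9.
Summing: mu(A) = 21 + 0 + 28/9 = 217/9.

217/9


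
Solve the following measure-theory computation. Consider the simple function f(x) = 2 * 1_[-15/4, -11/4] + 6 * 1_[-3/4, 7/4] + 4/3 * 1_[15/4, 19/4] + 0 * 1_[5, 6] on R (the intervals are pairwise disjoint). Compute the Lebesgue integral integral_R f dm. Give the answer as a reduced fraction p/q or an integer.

For a simple function f = sum_i c_i * 1_{A_i} with disjoint A_i,
  integral f dm = sum_i c_i * m(A_i).
Lengths of the A_i:
  m(A_1) = -11/4 - (-15/4) = 1.
  m(A_2) = 7/4 - (-3/4) = 5/2.
  m(A_3) = 19/4 - 15/4 = 1.
  m(A_4) = 6 - 5 = 1.
Contributions c_i * m(A_i):
  (2) * (1) = 2.
  (6) * (5/2) = 15.
  (4/3) * (1) = 4/3.
  (0) * (1) = 0.
Total: 2 + 15 + 4/3 + 0 = 55/3.

55/3


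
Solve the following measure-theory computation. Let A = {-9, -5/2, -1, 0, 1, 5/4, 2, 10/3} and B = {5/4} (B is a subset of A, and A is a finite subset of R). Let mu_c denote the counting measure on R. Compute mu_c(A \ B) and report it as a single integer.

Counting measure assigns mu_c(E) = |E| (number of elements) when E is finite. For B subset A, A \ B is the set of elements of A not in B, so |A \ B| = |A| - |B|.
|A| = 8, |B| = 1, so mu_c(A \ B) = 8 - 1 = 7.

7


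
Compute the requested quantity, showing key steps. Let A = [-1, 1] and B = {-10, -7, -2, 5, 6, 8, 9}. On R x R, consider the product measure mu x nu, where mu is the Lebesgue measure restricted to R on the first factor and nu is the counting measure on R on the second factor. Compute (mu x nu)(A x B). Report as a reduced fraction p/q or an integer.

For a measurable rectangle A x B, the product measure satisfies
  (mu x nu)(A x B) = mu(A) * nu(B).
  mu(A) = 2.
  nu(B) = 7.
  (mu x nu)(A x B) = 2 * 7 = 14.

14


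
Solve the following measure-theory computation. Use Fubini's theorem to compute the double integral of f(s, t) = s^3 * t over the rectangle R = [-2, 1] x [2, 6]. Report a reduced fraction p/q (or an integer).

f(s, t) is a tensor product of a function of s and a function of t, and both factors are bounded continuous (hence Lebesgue integrable) on the rectangle, so Fubini's theorem applies:
  integral_R f d(m x m) = (integral_a1^b1 s^3 ds) * (integral_a2^b2 t dt).
Inner integral in s: integral_{-2}^{1} s^3 ds = (1^4 - (-2)^4)/4
  = -15/4.
Inner integral in t: integral_{2}^{6} t dt = (6^2 - 2^2)/2
  = 16.
Product: (-15/4) * (16) = -60.

-60


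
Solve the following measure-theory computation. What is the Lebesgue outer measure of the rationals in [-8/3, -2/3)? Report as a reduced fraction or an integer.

Q cap [-8/3, -2/3) is countable; list its elements as q_1, q_2, ... . Fix eps > 0 and cover the k-th point by an interval of length eps * 2^(-k). The cover has total length eps * sum_{k>=1} 2^(-k) = eps, so by definition of outer measure m*(Q cap [-8/3, -2/3)) <= eps. Since eps was arbitrary and m* >= 0, the outer measure is 0.

0


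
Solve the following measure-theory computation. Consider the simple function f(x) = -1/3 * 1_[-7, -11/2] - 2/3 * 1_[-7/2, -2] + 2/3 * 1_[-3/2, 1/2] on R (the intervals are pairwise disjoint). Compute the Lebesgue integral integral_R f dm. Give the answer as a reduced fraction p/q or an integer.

For a simple function f = sum_i c_i * 1_{A_i} with disjoint A_i,
  integral f dm = sum_i c_i * m(A_i).
Lengths of the A_i:
  m(A_1) = -11/2 - (-7) = 3/2.
  m(A_2) = -2 - (-7/2) = 3/2.
  m(A_3) = 1/2 - (-3/2) = 2.
Contributions c_i * m(A_i):
  (-1/3) * (3/2) = -1/2.
  (-2/3) * (3/2) = -1.
  (2/3) * (2) = 4/3.
Total: -1/2 - 1 + 4/3 = -1/6.

-1/6


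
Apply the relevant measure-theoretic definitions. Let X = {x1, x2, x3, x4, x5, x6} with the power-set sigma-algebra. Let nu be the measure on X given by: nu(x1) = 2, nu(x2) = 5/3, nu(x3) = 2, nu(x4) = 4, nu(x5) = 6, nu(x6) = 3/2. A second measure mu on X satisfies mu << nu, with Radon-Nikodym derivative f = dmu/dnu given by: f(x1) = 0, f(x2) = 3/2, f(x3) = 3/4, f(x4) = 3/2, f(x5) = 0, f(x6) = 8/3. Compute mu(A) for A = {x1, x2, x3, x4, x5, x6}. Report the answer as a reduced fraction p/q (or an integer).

By the defining property of the Radon-Nikodym derivative, for every measurable set A,
  mu(A) = integral_A f dnu.
Since nu is a discrete measure concentrated on the atoms of X, the integral over A reduces to the sum
  mu(A) = sum_{x in A} f(x) * nu({x}).
Computing each term:
  x1: f(x1) * nu(x1) = 0 * 2 = 0.
  x2: f(x2) * nu(x2) = 3/2 * 5/3 = 5/2.
  x3: f(x3) * nu(x3) = 3/4 * 2 = 3/2.
  x4: f(x4) * nu(x4) = 3/2 * 4 = 6.
  x5: f(x5) * nu(x5) = 0 * 6 = 0.
  x6: f(x6) * nu(x6) = 8/3 * 3/2 = 4.
Summing: mu(A) = 0 + 5/2 + 3/2 + 6 + 0 + 4 = 14.

14


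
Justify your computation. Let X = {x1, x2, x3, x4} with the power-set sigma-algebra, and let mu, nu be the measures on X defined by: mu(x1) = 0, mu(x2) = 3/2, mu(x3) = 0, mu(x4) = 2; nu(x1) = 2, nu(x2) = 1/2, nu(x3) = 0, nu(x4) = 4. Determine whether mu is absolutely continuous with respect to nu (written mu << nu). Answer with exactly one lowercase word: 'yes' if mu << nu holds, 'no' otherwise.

mu << nu means: every nu-null measurable set is also mu-null; equivalently, for every atom x, if nu({x}) = 0 then mu({x}) = 0.
Checking each atom:
  x1: nu = 2 > 0 -> no constraint.
  x2: nu = 1/2 > 0 -> no constraint.
  x3: nu = 0, mu = 0 -> consistent with mu << nu.
  x4: nu = 4 > 0 -> no constraint.
No atom violates the condition. Therefore mu << nu.

yes


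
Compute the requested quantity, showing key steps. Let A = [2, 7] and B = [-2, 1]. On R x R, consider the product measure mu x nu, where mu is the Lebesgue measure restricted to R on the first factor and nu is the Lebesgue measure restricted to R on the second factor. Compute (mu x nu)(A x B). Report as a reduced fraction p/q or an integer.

For a measurable rectangle A x B, the product measure satisfies
  (mu x nu)(A x B) = mu(A) * nu(B).
  mu(A) = 5.
  nu(B) = 3.
  (mu x nu)(A x B) = 5 * 3 = 15.

15


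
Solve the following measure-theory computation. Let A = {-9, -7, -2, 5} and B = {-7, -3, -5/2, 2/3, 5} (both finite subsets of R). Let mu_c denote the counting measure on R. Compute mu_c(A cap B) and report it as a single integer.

Counting measure on a finite set equals cardinality. mu_c(A cap B) = |A cap B| (elements appearing in both).
Enumerating the elements of A that also lie in B gives 2 element(s).
So mu_c(A cap B) = 2.

2


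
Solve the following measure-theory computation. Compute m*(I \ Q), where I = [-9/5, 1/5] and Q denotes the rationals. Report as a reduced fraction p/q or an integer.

The interval I = [-9/5, 1/5] has m(I) = 1/5 - (-9/5) = 2 (endpoints are measure-zero, so open/closed/half-open agree). Write I = (I cap Q) u (I \ Q). The rationals in I are countable, so m*(I cap Q) = 0 (cover each rational by intervals whose total length is arbitrarily small). By countable subadditivity m*(I) <= m*(I cap Q) + m*(I \ Q), hence m*(I \ Q) >= m(I) = 2. The reverse inequality m*(I \ Q) <= m*(I) = 2 is trivial since (I \ Q) is a subset of I. Therefore m*(I \ Q) = 2.

2


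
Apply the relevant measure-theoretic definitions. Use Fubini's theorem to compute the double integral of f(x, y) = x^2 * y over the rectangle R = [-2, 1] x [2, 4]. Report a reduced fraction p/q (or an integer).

f(x, y) is a tensor product of a function of x and a function of y, and both factors are bounded continuous (hence Lebesgue integrable) on the rectangle, so Fubini's theorem applies:
  integral_R f d(m x m) = (integral_a1^b1 x^2 dx) * (integral_a2^b2 y dy).
Inner integral in x: integral_{-2}^{1} x^2 dx = (1^3 - (-2)^3)/3
  = 3.
Inner integral in y: integral_{2}^{4} y dy = (4^2 - 2^2)/2
  = 6.
Product: (3) * (6) = 18.

18


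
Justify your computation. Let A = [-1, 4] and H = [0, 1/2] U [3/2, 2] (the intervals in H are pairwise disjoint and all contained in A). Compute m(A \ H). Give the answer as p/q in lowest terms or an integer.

The ambient interval has length m(A) = 4 - (-1) = 5.
Since the holes are disjoint and sit inside A, by finite additivity
  m(H) = sum_i (b_i - a_i), and m(A \ H) = m(A) - m(H).
Computing the hole measures:
  m(H_1) = 1/2 - 0 = 1/2.
  m(H_2) = 2 - 3/2 = 1/2.
Summed: m(H) = 1/2 + 1/2 = 1.
So m(A \ H) = 5 - 1 = 4.

4


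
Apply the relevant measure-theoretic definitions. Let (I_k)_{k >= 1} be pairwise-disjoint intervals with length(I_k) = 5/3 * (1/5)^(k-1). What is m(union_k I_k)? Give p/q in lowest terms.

By countable additivity of the Lebesgue measure on pairwise disjoint measurable sets,
  m(union_{k >= 1} I_k) = sum_{k >= 1} m(I_k) = sum_{k >= 1} a * r^(k-1),
  with a = 5/3 and r = 1/5.
Since 0 < r = 1/5 < 1, the geometric series converges:
  sum_{k >= 1} a * r^(k-1) = a / (1 - r).
  = 5/3 / (1 - 1/5)
  = 5/3 / (4/5)
  = 25/12.

25/12


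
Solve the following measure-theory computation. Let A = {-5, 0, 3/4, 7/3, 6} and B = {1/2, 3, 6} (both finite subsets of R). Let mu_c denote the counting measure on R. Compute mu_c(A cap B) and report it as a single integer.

Counting measure on a finite set equals cardinality. mu_c(A cap B) = |A cap B| (elements appearing in both).
Enumerating the elements of A that also lie in B gives 1 element(s).
So mu_c(A cap B) = 1.

1


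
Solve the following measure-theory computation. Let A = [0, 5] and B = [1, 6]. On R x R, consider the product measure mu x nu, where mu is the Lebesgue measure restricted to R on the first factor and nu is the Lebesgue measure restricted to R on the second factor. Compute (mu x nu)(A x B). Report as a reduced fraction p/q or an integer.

For a measurable rectangle A x B, the product measure satisfies
  (mu x nu)(A x B) = mu(A) * nu(B).
  mu(A) = 5.
  nu(B) = 5.
  (mu x nu)(A x B) = 5 * 5 = 25.

25


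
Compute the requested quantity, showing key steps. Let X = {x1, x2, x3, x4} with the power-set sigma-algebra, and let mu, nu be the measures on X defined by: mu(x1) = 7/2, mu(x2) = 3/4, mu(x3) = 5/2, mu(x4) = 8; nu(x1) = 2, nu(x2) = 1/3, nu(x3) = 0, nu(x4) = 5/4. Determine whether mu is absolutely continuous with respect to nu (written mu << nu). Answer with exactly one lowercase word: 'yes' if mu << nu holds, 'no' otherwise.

mu << nu means: every nu-null measurable set is also mu-null; equivalently, for every atom x, if nu({x}) = 0 then mu({x}) = 0.
Checking each atom:
  x1: nu = 2 > 0 -> no constraint.
  x2: nu = 1/3 > 0 -> no constraint.
  x3: nu = 0, mu = 5/2 > 0 -> violates mu << nu.
  x4: nu = 5/4 > 0 -> no constraint.
The atom(s) x3 violate the condition (nu = 0 but mu > 0). Therefore mu is NOT absolutely continuous w.r.t. nu.

no


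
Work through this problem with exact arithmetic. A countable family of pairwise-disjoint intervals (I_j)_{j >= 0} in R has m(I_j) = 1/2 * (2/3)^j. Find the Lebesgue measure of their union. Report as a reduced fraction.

By countable additivity of the Lebesgue measure on pairwise disjoint measurable sets,
  m(union_{j >= 0} I_j) = sum_{j >= 0} m(I_j) = sum_{j >= 0} a * r^j,
  with a = 1/2 and r = 2/3.
Since 0 < r = 2/3 < 1, the geometric series converges:
  sum_{j >= 0} a * r^j = a / (1 - r).
  = 1/2 / (1 - 2/3)
  = 1/2 / (1/3)
  = 3/2.

3/2


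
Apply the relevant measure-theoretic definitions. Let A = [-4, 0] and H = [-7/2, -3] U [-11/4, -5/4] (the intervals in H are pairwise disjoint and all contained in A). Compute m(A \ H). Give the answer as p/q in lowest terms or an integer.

The ambient interval has length m(A) = 0 - (-4) = 4.
Since the holes are disjoint and sit inside A, by finite additivity
  m(H) = sum_i (b_i - a_i), and m(A \ H) = m(A) - m(H).
Computing the hole measures:
  m(H_1) = -3 - (-7/2) = 1/2.
  m(H_2) = -5/4 - (-11/4) = 3/2.
Summed: m(H) = 1/2 + 3/2 = 2.
So m(A \ H) = 4 - 2 = 2.

2
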